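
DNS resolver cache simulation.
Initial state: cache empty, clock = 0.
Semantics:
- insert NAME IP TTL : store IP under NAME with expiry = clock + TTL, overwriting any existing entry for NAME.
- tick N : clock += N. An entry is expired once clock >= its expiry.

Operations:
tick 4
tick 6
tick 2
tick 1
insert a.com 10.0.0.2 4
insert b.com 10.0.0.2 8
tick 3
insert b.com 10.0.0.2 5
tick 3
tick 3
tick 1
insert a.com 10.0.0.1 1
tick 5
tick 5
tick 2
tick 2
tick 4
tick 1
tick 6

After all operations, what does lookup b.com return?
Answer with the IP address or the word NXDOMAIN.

Op 1: tick 4 -> clock=4.
Op 2: tick 6 -> clock=10.
Op 3: tick 2 -> clock=12.
Op 4: tick 1 -> clock=13.
Op 5: insert a.com -> 10.0.0.2 (expiry=13+4=17). clock=13
Op 6: insert b.com -> 10.0.0.2 (expiry=13+8=21). clock=13
Op 7: tick 3 -> clock=16.
Op 8: insert b.com -> 10.0.0.2 (expiry=16+5=21). clock=16
Op 9: tick 3 -> clock=19. purged={a.com}
Op 10: tick 3 -> clock=22. purged={b.com}
Op 11: tick 1 -> clock=23.
Op 12: insert a.com -> 10.0.0.1 (expiry=23+1=24). clock=23
Op 13: tick 5 -> clock=28. purged={a.com}
Op 14: tick 5 -> clock=33.
Op 15: tick 2 -> clock=35.
Op 16: tick 2 -> clock=37.
Op 17: tick 4 -> clock=41.
Op 18: tick 1 -> clock=42.
Op 19: tick 6 -> clock=48.
lookup b.com: not in cache (expired or never inserted)

Answer: NXDOMAIN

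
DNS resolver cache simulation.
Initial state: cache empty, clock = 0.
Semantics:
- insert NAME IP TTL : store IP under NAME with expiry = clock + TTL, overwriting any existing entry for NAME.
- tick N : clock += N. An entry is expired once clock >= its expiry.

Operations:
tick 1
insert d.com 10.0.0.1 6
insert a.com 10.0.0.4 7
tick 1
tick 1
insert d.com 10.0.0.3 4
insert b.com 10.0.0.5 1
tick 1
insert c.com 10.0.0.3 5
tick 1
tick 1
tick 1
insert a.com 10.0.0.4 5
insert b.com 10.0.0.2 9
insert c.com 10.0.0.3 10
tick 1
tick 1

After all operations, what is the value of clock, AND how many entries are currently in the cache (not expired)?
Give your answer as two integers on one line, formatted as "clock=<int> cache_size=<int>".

Op 1: tick 1 -> clock=1.
Op 2: insert d.com -> 10.0.0.1 (expiry=1+6=7). clock=1
Op 3: insert a.com -> 10.0.0.4 (expiry=1+7=8). clock=1
Op 4: tick 1 -> clock=2.
Op 5: tick 1 -> clock=3.
Op 6: insert d.com -> 10.0.0.3 (expiry=3+4=7). clock=3
Op 7: insert b.com -> 10.0.0.5 (expiry=3+1=4). clock=3
Op 8: tick 1 -> clock=4. purged={b.com}
Op 9: insert c.com -> 10.0.0.3 (expiry=4+5=9). clock=4
Op 10: tick 1 -> clock=5.
Op 11: tick 1 -> clock=6.
Op 12: tick 1 -> clock=7. purged={d.com}
Op 13: insert a.com -> 10.0.0.4 (expiry=7+5=12). clock=7
Op 14: insert b.com -> 10.0.0.2 (expiry=7+9=16). clock=7
Op 15: insert c.com -> 10.0.0.3 (expiry=7+10=17). clock=7
Op 16: tick 1 -> clock=8.
Op 17: tick 1 -> clock=9.
Final clock = 9
Final cache (unexpired): {a.com,b.com,c.com} -> size=3

Answer: clock=9 cache_size=3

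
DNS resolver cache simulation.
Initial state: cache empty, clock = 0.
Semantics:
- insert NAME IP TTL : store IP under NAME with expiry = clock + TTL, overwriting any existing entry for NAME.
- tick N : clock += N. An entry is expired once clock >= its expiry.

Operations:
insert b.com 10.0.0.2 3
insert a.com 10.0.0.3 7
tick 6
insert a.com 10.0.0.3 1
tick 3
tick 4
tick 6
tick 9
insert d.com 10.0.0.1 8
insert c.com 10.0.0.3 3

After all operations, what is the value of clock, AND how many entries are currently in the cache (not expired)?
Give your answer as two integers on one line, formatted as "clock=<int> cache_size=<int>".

Answer: clock=28 cache_size=2

Derivation:
Op 1: insert b.com -> 10.0.0.2 (expiry=0+3=3). clock=0
Op 2: insert a.com -> 10.0.0.3 (expiry=0+7=7). clock=0
Op 3: tick 6 -> clock=6. purged={b.com}
Op 4: insert a.com -> 10.0.0.3 (expiry=6+1=7). clock=6
Op 5: tick 3 -> clock=9. purged={a.com}
Op 6: tick 4 -> clock=13.
Op 7: tick 6 -> clock=19.
Op 8: tick 9 -> clock=28.
Op 9: insert d.com -> 10.0.0.1 (expiry=28+8=36). clock=28
Op 10: insert c.com -> 10.0.0.3 (expiry=28+3=31). clock=28
Final clock = 28
Final cache (unexpired): {c.com,d.com} -> size=2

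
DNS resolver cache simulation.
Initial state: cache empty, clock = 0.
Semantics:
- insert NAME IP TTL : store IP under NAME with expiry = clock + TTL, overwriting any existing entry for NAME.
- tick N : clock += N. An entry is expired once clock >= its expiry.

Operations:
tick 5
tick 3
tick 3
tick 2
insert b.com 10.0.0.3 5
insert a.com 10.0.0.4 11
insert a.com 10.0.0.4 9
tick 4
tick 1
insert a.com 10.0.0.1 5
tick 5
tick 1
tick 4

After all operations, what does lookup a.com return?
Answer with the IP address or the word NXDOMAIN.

Answer: NXDOMAIN

Derivation:
Op 1: tick 5 -> clock=5.
Op 2: tick 3 -> clock=8.
Op 3: tick 3 -> clock=11.
Op 4: tick 2 -> clock=13.
Op 5: insert b.com -> 10.0.0.3 (expiry=13+5=18). clock=13
Op 6: insert a.com -> 10.0.0.4 (expiry=13+11=24). clock=13
Op 7: insert a.com -> 10.0.0.4 (expiry=13+9=22). clock=13
Op 8: tick 4 -> clock=17.
Op 9: tick 1 -> clock=18. purged={b.com}
Op 10: insert a.com -> 10.0.0.1 (expiry=18+5=23). clock=18
Op 11: tick 5 -> clock=23. purged={a.com}
Op 12: tick 1 -> clock=24.
Op 13: tick 4 -> clock=28.
lookup a.com: not in cache (expired or never inserted)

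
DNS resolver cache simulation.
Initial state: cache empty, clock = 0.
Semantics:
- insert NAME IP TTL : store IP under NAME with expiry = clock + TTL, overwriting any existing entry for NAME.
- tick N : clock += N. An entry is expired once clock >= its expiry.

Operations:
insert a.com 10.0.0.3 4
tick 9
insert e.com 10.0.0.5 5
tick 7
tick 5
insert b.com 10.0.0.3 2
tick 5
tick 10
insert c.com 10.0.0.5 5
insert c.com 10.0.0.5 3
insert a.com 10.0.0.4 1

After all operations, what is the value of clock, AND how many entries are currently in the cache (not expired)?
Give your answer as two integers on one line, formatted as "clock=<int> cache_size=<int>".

Op 1: insert a.com -> 10.0.0.3 (expiry=0+4=4). clock=0
Op 2: tick 9 -> clock=9. purged={a.com}
Op 3: insert e.com -> 10.0.0.5 (expiry=9+5=14). clock=9
Op 4: tick 7 -> clock=16. purged={e.com}
Op 5: tick 5 -> clock=21.
Op 6: insert b.com -> 10.0.0.3 (expiry=21+2=23). clock=21
Op 7: tick 5 -> clock=26. purged={b.com}
Op 8: tick 10 -> clock=36.
Op 9: insert c.com -> 10.0.0.5 (expiry=36+5=41). clock=36
Op 10: insert c.com -> 10.0.0.5 (expiry=36+3=39). clock=36
Op 11: insert a.com -> 10.0.0.4 (expiry=36+1=37). clock=36
Final clock = 36
Final cache (unexpired): {a.com,c.com} -> size=2

Answer: clock=36 cache_size=2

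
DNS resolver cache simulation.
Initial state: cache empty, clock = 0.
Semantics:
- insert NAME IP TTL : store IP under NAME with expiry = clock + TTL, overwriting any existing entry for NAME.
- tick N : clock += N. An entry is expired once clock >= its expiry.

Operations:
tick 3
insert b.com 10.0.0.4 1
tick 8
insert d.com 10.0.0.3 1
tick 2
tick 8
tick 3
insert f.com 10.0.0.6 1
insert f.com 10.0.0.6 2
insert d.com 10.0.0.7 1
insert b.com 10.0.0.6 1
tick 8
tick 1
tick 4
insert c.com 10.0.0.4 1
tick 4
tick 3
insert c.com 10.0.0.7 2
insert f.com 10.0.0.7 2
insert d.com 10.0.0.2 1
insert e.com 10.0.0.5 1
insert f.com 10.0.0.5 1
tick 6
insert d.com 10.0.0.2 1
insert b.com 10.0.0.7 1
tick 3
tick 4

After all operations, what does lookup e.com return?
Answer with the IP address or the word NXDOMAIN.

Answer: NXDOMAIN

Derivation:
Op 1: tick 3 -> clock=3.
Op 2: insert b.com -> 10.0.0.4 (expiry=3+1=4). clock=3
Op 3: tick 8 -> clock=11. purged={b.com}
Op 4: insert d.com -> 10.0.0.3 (expiry=11+1=12). clock=11
Op 5: tick 2 -> clock=13. purged={d.com}
Op 6: tick 8 -> clock=21.
Op 7: tick 3 -> clock=24.
Op 8: insert f.com -> 10.0.0.6 (expiry=24+1=25). clock=24
Op 9: insert f.com -> 10.0.0.6 (expiry=24+2=26). clock=24
Op 10: insert d.com -> 10.0.0.7 (expiry=24+1=25). clock=24
Op 11: insert b.com -> 10.0.0.6 (expiry=24+1=25). clock=24
Op 12: tick 8 -> clock=32. purged={b.com,d.com,f.com}
Op 13: tick 1 -> clock=33.
Op 14: tick 4 -> clock=37.
Op 15: insert c.com -> 10.0.0.4 (expiry=37+1=38). clock=37
Op 16: tick 4 -> clock=41. purged={c.com}
Op 17: tick 3 -> clock=44.
Op 18: insert c.com -> 10.0.0.7 (expiry=44+2=46). clock=44
Op 19: insert f.com -> 10.0.0.7 (expiry=44+2=46). clock=44
Op 20: insert d.com -> 10.0.0.2 (expiry=44+1=45). clock=44
Op 21: insert e.com -> 10.0.0.5 (expiry=44+1=45). clock=44
Op 22: insert f.com -> 10.0.0.5 (expiry=44+1=45). clock=44
Op 23: tick 6 -> clock=50. purged={c.com,d.com,e.com,f.com}
Op 24: insert d.com -> 10.0.0.2 (expiry=50+1=51). clock=50
Op 25: insert b.com -> 10.0.0.7 (expiry=50+1=51). clock=50
Op 26: tick 3 -> clock=53. purged={b.com,d.com}
Op 27: tick 4 -> clock=57.
lookup e.com: not in cache (expired or never inserted)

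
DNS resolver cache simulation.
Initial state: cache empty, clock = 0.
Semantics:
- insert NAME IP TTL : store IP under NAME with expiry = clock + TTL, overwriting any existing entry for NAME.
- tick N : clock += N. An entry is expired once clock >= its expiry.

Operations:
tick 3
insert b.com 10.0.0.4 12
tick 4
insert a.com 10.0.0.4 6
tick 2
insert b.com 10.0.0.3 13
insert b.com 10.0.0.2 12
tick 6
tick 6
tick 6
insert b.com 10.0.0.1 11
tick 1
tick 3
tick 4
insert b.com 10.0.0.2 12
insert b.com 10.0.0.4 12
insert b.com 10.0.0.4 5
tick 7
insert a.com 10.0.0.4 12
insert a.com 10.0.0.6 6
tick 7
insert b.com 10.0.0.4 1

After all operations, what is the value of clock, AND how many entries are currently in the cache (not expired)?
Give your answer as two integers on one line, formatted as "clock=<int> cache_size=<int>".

Answer: clock=49 cache_size=1

Derivation:
Op 1: tick 3 -> clock=3.
Op 2: insert b.com -> 10.0.0.4 (expiry=3+12=15). clock=3
Op 3: tick 4 -> clock=7.
Op 4: insert a.com -> 10.0.0.4 (expiry=7+6=13). clock=7
Op 5: tick 2 -> clock=9.
Op 6: insert b.com -> 10.0.0.3 (expiry=9+13=22). clock=9
Op 7: insert b.com -> 10.0.0.2 (expiry=9+12=21). clock=9
Op 8: tick 6 -> clock=15. purged={a.com}
Op 9: tick 6 -> clock=21. purged={b.com}
Op 10: tick 6 -> clock=27.
Op 11: insert b.com -> 10.0.0.1 (expiry=27+11=38). clock=27
Op 12: tick 1 -> clock=28.
Op 13: tick 3 -> clock=31.
Op 14: tick 4 -> clock=35.
Op 15: insert b.com -> 10.0.0.2 (expiry=35+12=47). clock=35
Op 16: insert b.com -> 10.0.0.4 (expiry=35+12=47). clock=35
Op 17: insert b.com -> 10.0.0.4 (expiry=35+5=40). clock=35
Op 18: tick 7 -> clock=42. purged={b.com}
Op 19: insert a.com -> 10.0.0.4 (expiry=42+12=54). clock=42
Op 20: insert a.com -> 10.0.0.6 (expiry=42+6=48). clock=42
Op 21: tick 7 -> clock=49. purged={a.com}
Op 22: insert b.com -> 10.0.0.4 (expiry=49+1=50). clock=49
Final clock = 49
Final cache (unexpired): {b.com} -> size=1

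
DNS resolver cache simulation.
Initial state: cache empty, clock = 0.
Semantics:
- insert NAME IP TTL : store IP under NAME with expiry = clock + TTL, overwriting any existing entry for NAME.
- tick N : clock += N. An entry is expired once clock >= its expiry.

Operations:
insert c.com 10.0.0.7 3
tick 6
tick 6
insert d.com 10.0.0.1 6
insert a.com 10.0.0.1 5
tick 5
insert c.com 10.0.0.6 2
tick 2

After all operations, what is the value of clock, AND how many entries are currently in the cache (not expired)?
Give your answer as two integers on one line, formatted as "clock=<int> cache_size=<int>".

Answer: clock=19 cache_size=0

Derivation:
Op 1: insert c.com -> 10.0.0.7 (expiry=0+3=3). clock=0
Op 2: tick 6 -> clock=6. purged={c.com}
Op 3: tick 6 -> clock=12.
Op 4: insert d.com -> 10.0.0.1 (expiry=12+6=18). clock=12
Op 5: insert a.com -> 10.0.0.1 (expiry=12+5=17). clock=12
Op 6: tick 5 -> clock=17. purged={a.com}
Op 7: insert c.com -> 10.0.0.6 (expiry=17+2=19). clock=17
Op 8: tick 2 -> clock=19. purged={c.com,d.com}
Final clock = 19
Final cache (unexpired): {} -> size=0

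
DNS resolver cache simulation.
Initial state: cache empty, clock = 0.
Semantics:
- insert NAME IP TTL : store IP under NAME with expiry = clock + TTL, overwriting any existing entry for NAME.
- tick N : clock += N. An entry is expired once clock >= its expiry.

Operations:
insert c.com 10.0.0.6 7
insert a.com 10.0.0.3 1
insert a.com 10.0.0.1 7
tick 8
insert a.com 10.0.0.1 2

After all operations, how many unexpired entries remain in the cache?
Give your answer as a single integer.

Answer: 1

Derivation:
Op 1: insert c.com -> 10.0.0.6 (expiry=0+7=7). clock=0
Op 2: insert a.com -> 10.0.0.3 (expiry=0+1=1). clock=0
Op 3: insert a.com -> 10.0.0.1 (expiry=0+7=7). clock=0
Op 4: tick 8 -> clock=8. purged={a.com,c.com}
Op 5: insert a.com -> 10.0.0.1 (expiry=8+2=10). clock=8
Final cache (unexpired): {a.com} -> size=1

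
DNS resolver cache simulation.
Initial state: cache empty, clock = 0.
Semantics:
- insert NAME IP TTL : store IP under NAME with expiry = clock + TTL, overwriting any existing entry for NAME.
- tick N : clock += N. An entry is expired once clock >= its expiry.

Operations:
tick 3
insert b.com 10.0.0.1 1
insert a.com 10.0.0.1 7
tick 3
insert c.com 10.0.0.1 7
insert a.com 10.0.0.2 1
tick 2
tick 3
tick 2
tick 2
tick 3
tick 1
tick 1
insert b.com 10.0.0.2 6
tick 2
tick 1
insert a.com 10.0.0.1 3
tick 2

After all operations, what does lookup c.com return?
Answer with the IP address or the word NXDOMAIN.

Op 1: tick 3 -> clock=3.
Op 2: insert b.com -> 10.0.0.1 (expiry=3+1=4). clock=3
Op 3: insert a.com -> 10.0.0.1 (expiry=3+7=10). clock=3
Op 4: tick 3 -> clock=6. purged={b.com}
Op 5: insert c.com -> 10.0.0.1 (expiry=6+7=13). clock=6
Op 6: insert a.com -> 10.0.0.2 (expiry=6+1=7). clock=6
Op 7: tick 2 -> clock=8. purged={a.com}
Op 8: tick 3 -> clock=11.
Op 9: tick 2 -> clock=13. purged={c.com}
Op 10: tick 2 -> clock=15.
Op 11: tick 3 -> clock=18.
Op 12: tick 1 -> clock=19.
Op 13: tick 1 -> clock=20.
Op 14: insert b.com -> 10.0.0.2 (expiry=20+6=26). clock=20
Op 15: tick 2 -> clock=22.
Op 16: tick 1 -> clock=23.
Op 17: insert a.com -> 10.0.0.1 (expiry=23+3=26). clock=23
Op 18: tick 2 -> clock=25.
lookup c.com: not in cache (expired or never inserted)

Answer: NXDOMAIN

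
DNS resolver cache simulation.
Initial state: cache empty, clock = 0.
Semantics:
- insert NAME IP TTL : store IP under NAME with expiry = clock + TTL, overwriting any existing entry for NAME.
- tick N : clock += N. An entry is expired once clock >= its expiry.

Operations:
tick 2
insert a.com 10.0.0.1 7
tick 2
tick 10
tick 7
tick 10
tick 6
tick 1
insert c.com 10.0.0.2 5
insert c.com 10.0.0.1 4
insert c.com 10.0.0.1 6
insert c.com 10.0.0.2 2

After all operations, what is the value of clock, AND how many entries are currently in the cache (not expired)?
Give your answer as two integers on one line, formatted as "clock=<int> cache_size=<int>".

Op 1: tick 2 -> clock=2.
Op 2: insert a.com -> 10.0.0.1 (expiry=2+7=9). clock=2
Op 3: tick 2 -> clock=4.
Op 4: tick 10 -> clock=14. purged={a.com}
Op 5: tick 7 -> clock=21.
Op 6: tick 10 -> clock=31.
Op 7: tick 6 -> clock=37.
Op 8: tick 1 -> clock=38.
Op 9: insert c.com -> 10.0.0.2 (expiry=38+5=43). clock=38
Op 10: insert c.com -> 10.0.0.1 (expiry=38+4=42). clock=38
Op 11: insert c.com -> 10.0.0.1 (expiry=38+6=44). clock=38
Op 12: insert c.com -> 10.0.0.2 (expiry=38+2=40). clock=38
Final clock = 38
Final cache (unexpired): {c.com} -> size=1

Answer: clock=38 cache_size=1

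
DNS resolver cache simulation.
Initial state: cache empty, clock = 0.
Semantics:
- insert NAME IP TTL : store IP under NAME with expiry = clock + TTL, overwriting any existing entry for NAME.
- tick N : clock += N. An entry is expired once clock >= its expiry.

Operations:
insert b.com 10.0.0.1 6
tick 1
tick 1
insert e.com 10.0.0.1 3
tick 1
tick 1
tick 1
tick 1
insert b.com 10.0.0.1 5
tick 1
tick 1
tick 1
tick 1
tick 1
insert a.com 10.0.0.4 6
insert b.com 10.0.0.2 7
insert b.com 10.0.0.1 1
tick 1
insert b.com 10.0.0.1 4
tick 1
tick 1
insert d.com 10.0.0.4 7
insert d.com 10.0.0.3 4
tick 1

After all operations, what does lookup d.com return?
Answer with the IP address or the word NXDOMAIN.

Answer: 10.0.0.3

Derivation:
Op 1: insert b.com -> 10.0.0.1 (expiry=0+6=6). clock=0
Op 2: tick 1 -> clock=1.
Op 3: tick 1 -> clock=2.
Op 4: insert e.com -> 10.0.0.1 (expiry=2+3=5). clock=2
Op 5: tick 1 -> clock=3.
Op 6: tick 1 -> clock=4.
Op 7: tick 1 -> clock=5. purged={e.com}
Op 8: tick 1 -> clock=6. purged={b.com}
Op 9: insert b.com -> 10.0.0.1 (expiry=6+5=11). clock=6
Op 10: tick 1 -> clock=7.
Op 11: tick 1 -> clock=8.
Op 12: tick 1 -> clock=9.
Op 13: tick 1 -> clock=10.
Op 14: tick 1 -> clock=11. purged={b.com}
Op 15: insert a.com -> 10.0.0.4 (expiry=11+6=17). clock=11
Op 16: insert b.com -> 10.0.0.2 (expiry=11+7=18). clock=11
Op 17: insert b.com -> 10.0.0.1 (expiry=11+1=12). clock=11
Op 18: tick 1 -> clock=12. purged={b.com}
Op 19: insert b.com -> 10.0.0.1 (expiry=12+4=16). clock=12
Op 20: tick 1 -> clock=13.
Op 21: tick 1 -> clock=14.
Op 22: insert d.com -> 10.0.0.4 (expiry=14+7=21). clock=14
Op 23: insert d.com -> 10.0.0.3 (expiry=14+4=18). clock=14
Op 24: tick 1 -> clock=15.
lookup d.com: present, ip=10.0.0.3 expiry=18 > clock=15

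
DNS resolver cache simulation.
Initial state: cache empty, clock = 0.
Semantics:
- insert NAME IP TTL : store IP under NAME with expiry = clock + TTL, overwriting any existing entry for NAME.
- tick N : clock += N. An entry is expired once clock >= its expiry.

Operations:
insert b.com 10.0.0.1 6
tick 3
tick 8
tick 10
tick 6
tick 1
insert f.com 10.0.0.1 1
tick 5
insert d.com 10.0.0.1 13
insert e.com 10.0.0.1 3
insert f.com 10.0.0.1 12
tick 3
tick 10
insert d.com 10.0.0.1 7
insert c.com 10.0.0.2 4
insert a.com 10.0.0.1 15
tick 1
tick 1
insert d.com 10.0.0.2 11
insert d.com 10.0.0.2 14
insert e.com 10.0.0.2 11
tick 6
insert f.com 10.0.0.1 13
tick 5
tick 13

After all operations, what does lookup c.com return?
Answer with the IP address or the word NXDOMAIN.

Op 1: insert b.com -> 10.0.0.1 (expiry=0+6=6). clock=0
Op 2: tick 3 -> clock=3.
Op 3: tick 8 -> clock=11. purged={b.com}
Op 4: tick 10 -> clock=21.
Op 5: tick 6 -> clock=27.
Op 6: tick 1 -> clock=28.
Op 7: insert f.com -> 10.0.0.1 (expiry=28+1=29). clock=28
Op 8: tick 5 -> clock=33. purged={f.com}
Op 9: insert d.com -> 10.0.0.1 (expiry=33+13=46). clock=33
Op 10: insert e.com -> 10.0.0.1 (expiry=33+3=36). clock=33
Op 11: insert f.com -> 10.0.0.1 (expiry=33+12=45). clock=33
Op 12: tick 3 -> clock=36. purged={e.com}
Op 13: tick 10 -> clock=46. purged={d.com,f.com}
Op 14: insert d.com -> 10.0.0.1 (expiry=46+7=53). clock=46
Op 15: insert c.com -> 10.0.0.2 (expiry=46+4=50). clock=46
Op 16: insert a.com -> 10.0.0.1 (expiry=46+15=61). clock=46
Op 17: tick 1 -> clock=47.
Op 18: tick 1 -> clock=48.
Op 19: insert d.com -> 10.0.0.2 (expiry=48+11=59). clock=48
Op 20: insert d.com -> 10.0.0.2 (expiry=48+14=62). clock=48
Op 21: insert e.com -> 10.0.0.2 (expiry=48+11=59). clock=48
Op 22: tick 6 -> clock=54. purged={c.com}
Op 23: insert f.com -> 10.0.0.1 (expiry=54+13=67). clock=54
Op 24: tick 5 -> clock=59. purged={e.com}
Op 25: tick 13 -> clock=72. purged={a.com,d.com,f.com}
lookup c.com: not in cache (expired or never inserted)

Answer: NXDOMAIN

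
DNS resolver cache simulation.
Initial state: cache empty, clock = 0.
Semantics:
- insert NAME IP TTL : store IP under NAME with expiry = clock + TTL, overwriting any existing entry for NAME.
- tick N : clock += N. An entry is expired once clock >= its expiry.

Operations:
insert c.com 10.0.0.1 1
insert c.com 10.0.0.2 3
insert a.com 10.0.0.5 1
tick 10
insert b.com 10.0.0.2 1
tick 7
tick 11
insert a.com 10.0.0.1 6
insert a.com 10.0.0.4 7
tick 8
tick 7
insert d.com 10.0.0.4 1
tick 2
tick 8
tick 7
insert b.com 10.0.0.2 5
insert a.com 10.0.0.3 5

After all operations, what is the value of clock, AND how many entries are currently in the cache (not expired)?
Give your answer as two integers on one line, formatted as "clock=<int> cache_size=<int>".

Op 1: insert c.com -> 10.0.0.1 (expiry=0+1=1). clock=0
Op 2: insert c.com -> 10.0.0.2 (expiry=0+3=3). clock=0
Op 3: insert a.com -> 10.0.0.5 (expiry=0+1=1). clock=0
Op 4: tick 10 -> clock=10. purged={a.com,c.com}
Op 5: insert b.com -> 10.0.0.2 (expiry=10+1=11). clock=10
Op 6: tick 7 -> clock=17. purged={b.com}
Op 7: tick 11 -> clock=28.
Op 8: insert a.com -> 10.0.0.1 (expiry=28+6=34). clock=28
Op 9: insert a.com -> 10.0.0.4 (expiry=28+7=35). clock=28
Op 10: tick 8 -> clock=36. purged={a.com}
Op 11: tick 7 -> clock=43.
Op 12: insert d.com -> 10.0.0.4 (expiry=43+1=44). clock=43
Op 13: tick 2 -> clock=45. purged={d.com}
Op 14: tick 8 -> clock=53.
Op 15: tick 7 -> clock=60.
Op 16: insert b.com -> 10.0.0.2 (expiry=60+5=65). clock=60
Op 17: insert a.com -> 10.0.0.3 (expiry=60+5=65). clock=60
Final clock = 60
Final cache (unexpired): {a.com,b.com} -> size=2

Answer: clock=60 cache_size=2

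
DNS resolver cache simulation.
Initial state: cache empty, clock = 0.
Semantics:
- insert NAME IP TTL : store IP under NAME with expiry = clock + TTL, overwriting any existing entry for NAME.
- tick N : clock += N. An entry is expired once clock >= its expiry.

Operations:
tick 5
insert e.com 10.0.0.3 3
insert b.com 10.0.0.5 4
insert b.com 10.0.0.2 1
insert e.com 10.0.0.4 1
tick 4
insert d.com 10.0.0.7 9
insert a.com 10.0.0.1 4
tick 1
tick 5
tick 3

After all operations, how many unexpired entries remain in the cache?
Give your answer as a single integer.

Answer: 0

Derivation:
Op 1: tick 5 -> clock=5.
Op 2: insert e.com -> 10.0.0.3 (expiry=5+3=8). clock=5
Op 3: insert b.com -> 10.0.0.5 (expiry=5+4=9). clock=5
Op 4: insert b.com -> 10.0.0.2 (expiry=5+1=6). clock=5
Op 5: insert e.com -> 10.0.0.4 (expiry=5+1=6). clock=5
Op 6: tick 4 -> clock=9. purged={b.com,e.com}
Op 7: insert d.com -> 10.0.0.7 (expiry=9+9=18). clock=9
Op 8: insert a.com -> 10.0.0.1 (expiry=9+4=13). clock=9
Op 9: tick 1 -> clock=10.
Op 10: tick 5 -> clock=15. purged={a.com}
Op 11: tick 3 -> clock=18. purged={d.com}
Final cache (unexpired): {} -> size=0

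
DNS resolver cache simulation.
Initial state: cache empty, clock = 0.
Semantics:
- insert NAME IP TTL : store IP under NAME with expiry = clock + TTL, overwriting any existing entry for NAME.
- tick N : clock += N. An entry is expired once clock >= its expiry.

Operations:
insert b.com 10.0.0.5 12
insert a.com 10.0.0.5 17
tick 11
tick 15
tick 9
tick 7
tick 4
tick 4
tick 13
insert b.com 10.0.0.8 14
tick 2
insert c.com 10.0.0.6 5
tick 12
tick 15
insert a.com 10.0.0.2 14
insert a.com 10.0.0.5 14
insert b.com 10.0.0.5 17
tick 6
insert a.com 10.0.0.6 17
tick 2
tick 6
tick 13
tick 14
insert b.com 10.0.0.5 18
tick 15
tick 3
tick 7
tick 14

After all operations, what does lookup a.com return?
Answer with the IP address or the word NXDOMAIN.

Op 1: insert b.com -> 10.0.0.5 (expiry=0+12=12). clock=0
Op 2: insert a.com -> 10.0.0.5 (expiry=0+17=17). clock=0
Op 3: tick 11 -> clock=11.
Op 4: tick 15 -> clock=26. purged={a.com,b.com}
Op 5: tick 9 -> clock=35.
Op 6: tick 7 -> clock=42.
Op 7: tick 4 -> clock=46.
Op 8: tick 4 -> clock=50.
Op 9: tick 13 -> clock=63.
Op 10: insert b.com -> 10.0.0.8 (expiry=63+14=77). clock=63
Op 11: tick 2 -> clock=65.
Op 12: insert c.com -> 10.0.0.6 (expiry=65+5=70). clock=65
Op 13: tick 12 -> clock=77. purged={b.com,c.com}
Op 14: tick 15 -> clock=92.
Op 15: insert a.com -> 10.0.0.2 (expiry=92+14=106). clock=92
Op 16: insert a.com -> 10.0.0.5 (expiry=92+14=106). clock=92
Op 17: insert b.com -> 10.0.0.5 (expiry=92+17=109). clock=92
Op 18: tick 6 -> clock=98.
Op 19: insert a.com -> 10.0.0.6 (expiry=98+17=115). clock=98
Op 20: tick 2 -> clock=100.
Op 21: tick 6 -> clock=106.
Op 22: tick 13 -> clock=119. purged={a.com,b.com}
Op 23: tick 14 -> clock=133.
Op 24: insert b.com -> 10.0.0.5 (expiry=133+18=151). clock=133
Op 25: tick 15 -> clock=148.
Op 26: tick 3 -> clock=151. purged={b.com}
Op 27: tick 7 -> clock=158.
Op 28: tick 14 -> clock=172.
lookup a.com: not in cache (expired or never inserted)

Answer: NXDOMAIN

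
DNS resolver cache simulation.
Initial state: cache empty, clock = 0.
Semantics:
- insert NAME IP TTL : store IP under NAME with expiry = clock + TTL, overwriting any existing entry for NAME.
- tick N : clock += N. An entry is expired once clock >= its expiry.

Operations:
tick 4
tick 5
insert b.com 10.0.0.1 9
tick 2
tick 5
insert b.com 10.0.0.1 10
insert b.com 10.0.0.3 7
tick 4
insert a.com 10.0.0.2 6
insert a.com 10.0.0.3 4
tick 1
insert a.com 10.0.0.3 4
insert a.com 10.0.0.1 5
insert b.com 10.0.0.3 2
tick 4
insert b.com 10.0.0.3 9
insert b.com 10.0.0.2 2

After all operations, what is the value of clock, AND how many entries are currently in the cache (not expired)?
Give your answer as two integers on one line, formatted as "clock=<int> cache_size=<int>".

Op 1: tick 4 -> clock=4.
Op 2: tick 5 -> clock=9.
Op 3: insert b.com -> 10.0.0.1 (expiry=9+9=18). clock=9
Op 4: tick 2 -> clock=11.
Op 5: tick 5 -> clock=16.
Op 6: insert b.com -> 10.0.0.1 (expiry=16+10=26). clock=16
Op 7: insert b.com -> 10.0.0.3 (expiry=16+7=23). clock=16
Op 8: tick 4 -> clock=20.
Op 9: insert a.com -> 10.0.0.2 (expiry=20+6=26). clock=20
Op 10: insert a.com -> 10.0.0.3 (expiry=20+4=24). clock=20
Op 11: tick 1 -> clock=21.
Op 12: insert a.com -> 10.0.0.3 (expiry=21+4=25). clock=21
Op 13: insert a.com -> 10.0.0.1 (expiry=21+5=26). clock=21
Op 14: insert b.com -> 10.0.0.3 (expiry=21+2=23). clock=21
Op 15: tick 4 -> clock=25. purged={b.com}
Op 16: insert b.com -> 10.0.0.3 (expiry=25+9=34). clock=25
Op 17: insert b.com -> 10.0.0.2 (expiry=25+2=27). clock=25
Final clock = 25
Final cache (unexpired): {a.com,b.com} -> size=2

Answer: clock=25 cache_size=2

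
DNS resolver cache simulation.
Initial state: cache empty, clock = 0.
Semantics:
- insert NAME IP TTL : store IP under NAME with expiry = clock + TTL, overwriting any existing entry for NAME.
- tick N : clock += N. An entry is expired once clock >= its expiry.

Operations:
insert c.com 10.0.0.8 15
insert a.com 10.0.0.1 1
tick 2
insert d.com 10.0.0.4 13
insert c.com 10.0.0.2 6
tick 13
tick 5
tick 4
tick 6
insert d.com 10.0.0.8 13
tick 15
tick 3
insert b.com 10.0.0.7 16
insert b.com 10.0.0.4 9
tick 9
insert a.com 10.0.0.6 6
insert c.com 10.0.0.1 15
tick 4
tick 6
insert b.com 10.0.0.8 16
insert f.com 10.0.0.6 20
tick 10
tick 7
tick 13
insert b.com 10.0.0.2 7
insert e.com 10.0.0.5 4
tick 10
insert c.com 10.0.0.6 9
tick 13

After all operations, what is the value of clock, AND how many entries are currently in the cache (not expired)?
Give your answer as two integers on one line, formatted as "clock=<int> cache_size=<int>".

Op 1: insert c.com -> 10.0.0.8 (expiry=0+15=15). clock=0
Op 2: insert a.com -> 10.0.0.1 (expiry=0+1=1). clock=0
Op 3: tick 2 -> clock=2. purged={a.com}
Op 4: insert d.com -> 10.0.0.4 (expiry=2+13=15). clock=2
Op 5: insert c.com -> 10.0.0.2 (expiry=2+6=8). clock=2
Op 6: tick 13 -> clock=15. purged={c.com,d.com}
Op 7: tick 5 -> clock=20.
Op 8: tick 4 -> clock=24.
Op 9: tick 6 -> clock=30.
Op 10: insert d.com -> 10.0.0.8 (expiry=30+13=43). clock=30
Op 11: tick 15 -> clock=45. purged={d.com}
Op 12: tick 3 -> clock=48.
Op 13: insert b.com -> 10.0.0.7 (expiry=48+16=64). clock=48
Op 14: insert b.com -> 10.0.0.4 (expiry=48+9=57). clock=48
Op 15: tick 9 -> clock=57. purged={b.com}
Op 16: insert a.com -> 10.0.0.6 (expiry=57+6=63). clock=57
Op 17: insert c.com -> 10.0.0.1 (expiry=57+15=72). clock=57
Op 18: tick 4 -> clock=61.
Op 19: tick 6 -> clock=67. purged={a.com}
Op 20: insert b.com -> 10.0.0.8 (expiry=67+16=83). clock=67
Op 21: insert f.com -> 10.0.0.6 (expiry=67+20=87). clock=67
Op 22: tick 10 -> clock=77. purged={c.com}
Op 23: tick 7 -> clock=84. purged={b.com}
Op 24: tick 13 -> clock=97. purged={f.com}
Op 25: insert b.com -> 10.0.0.2 (expiry=97+7=104). clock=97
Op 26: insert e.com -> 10.0.0.5 (expiry=97+4=101). clock=97
Op 27: tick 10 -> clock=107. purged={b.com,e.com}
Op 28: insert c.com -> 10.0.0.6 (expiry=107+9=116). clock=107
Op 29: tick 13 -> clock=120. purged={c.com}
Final clock = 120
Final cache (unexpired): {} -> size=0

Answer: clock=120 cache_size=0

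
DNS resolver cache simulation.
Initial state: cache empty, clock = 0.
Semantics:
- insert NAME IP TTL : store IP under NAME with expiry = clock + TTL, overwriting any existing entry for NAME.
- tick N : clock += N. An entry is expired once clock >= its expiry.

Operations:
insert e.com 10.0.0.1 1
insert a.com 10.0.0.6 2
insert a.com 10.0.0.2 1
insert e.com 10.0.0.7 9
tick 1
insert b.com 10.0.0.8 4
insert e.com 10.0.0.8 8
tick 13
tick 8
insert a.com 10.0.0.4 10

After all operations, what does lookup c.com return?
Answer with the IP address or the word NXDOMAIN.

Answer: NXDOMAIN

Derivation:
Op 1: insert e.com -> 10.0.0.1 (expiry=0+1=1). clock=0
Op 2: insert a.com -> 10.0.0.6 (expiry=0+2=2). clock=0
Op 3: insert a.com -> 10.0.0.2 (expiry=0+1=1). clock=0
Op 4: insert e.com -> 10.0.0.7 (expiry=0+9=9). clock=0
Op 5: tick 1 -> clock=1. purged={a.com}
Op 6: insert b.com -> 10.0.0.8 (expiry=1+4=5). clock=1
Op 7: insert e.com -> 10.0.0.8 (expiry=1+8=9). clock=1
Op 8: tick 13 -> clock=14. purged={b.com,e.com}
Op 9: tick 8 -> clock=22.
Op 10: insert a.com -> 10.0.0.4 (expiry=22+10=32). clock=22
lookup c.com: not in cache (expired or never inserted)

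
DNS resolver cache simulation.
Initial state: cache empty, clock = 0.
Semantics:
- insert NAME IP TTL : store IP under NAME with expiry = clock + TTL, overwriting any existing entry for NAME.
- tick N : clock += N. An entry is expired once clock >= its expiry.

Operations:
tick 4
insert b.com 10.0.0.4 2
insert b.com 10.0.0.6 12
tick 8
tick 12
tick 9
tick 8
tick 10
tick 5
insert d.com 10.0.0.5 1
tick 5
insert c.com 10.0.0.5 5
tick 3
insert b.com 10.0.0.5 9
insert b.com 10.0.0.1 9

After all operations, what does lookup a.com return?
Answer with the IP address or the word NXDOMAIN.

Op 1: tick 4 -> clock=4.
Op 2: insert b.com -> 10.0.0.4 (expiry=4+2=6). clock=4
Op 3: insert b.com -> 10.0.0.6 (expiry=4+12=16). clock=4
Op 4: tick 8 -> clock=12.
Op 5: tick 12 -> clock=24. purged={b.com}
Op 6: tick 9 -> clock=33.
Op 7: tick 8 -> clock=41.
Op 8: tick 10 -> clock=51.
Op 9: tick 5 -> clock=56.
Op 10: insert d.com -> 10.0.0.5 (expiry=56+1=57). clock=56
Op 11: tick 5 -> clock=61. purged={d.com}
Op 12: insert c.com -> 10.0.0.5 (expiry=61+5=66). clock=61
Op 13: tick 3 -> clock=64.
Op 14: insert b.com -> 10.0.0.5 (expiry=64+9=73). clock=64
Op 15: insert b.com -> 10.0.0.1 (expiry=64+9=73). clock=64
lookup a.com: not in cache (expired or never inserted)

Answer: NXDOMAIN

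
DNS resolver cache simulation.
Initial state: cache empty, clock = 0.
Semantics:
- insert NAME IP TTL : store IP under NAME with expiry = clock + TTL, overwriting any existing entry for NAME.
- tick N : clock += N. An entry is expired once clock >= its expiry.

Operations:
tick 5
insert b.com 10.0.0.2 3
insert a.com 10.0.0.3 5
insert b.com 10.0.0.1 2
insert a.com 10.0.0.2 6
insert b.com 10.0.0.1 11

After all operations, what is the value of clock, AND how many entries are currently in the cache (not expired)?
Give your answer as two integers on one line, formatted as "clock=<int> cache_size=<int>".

Answer: clock=5 cache_size=2

Derivation:
Op 1: tick 5 -> clock=5.
Op 2: insert b.com -> 10.0.0.2 (expiry=5+3=8). clock=5
Op 3: insert a.com -> 10.0.0.3 (expiry=5+5=10). clock=5
Op 4: insert b.com -> 10.0.0.1 (expiry=5+2=7). clock=5
Op 5: insert a.com -> 10.0.0.2 (expiry=5+6=11). clock=5
Op 6: insert b.com -> 10.0.0.1 (expiry=5+11=16). clock=5
Final clock = 5
Final cache (unexpired): {a.com,b.com} -> size=2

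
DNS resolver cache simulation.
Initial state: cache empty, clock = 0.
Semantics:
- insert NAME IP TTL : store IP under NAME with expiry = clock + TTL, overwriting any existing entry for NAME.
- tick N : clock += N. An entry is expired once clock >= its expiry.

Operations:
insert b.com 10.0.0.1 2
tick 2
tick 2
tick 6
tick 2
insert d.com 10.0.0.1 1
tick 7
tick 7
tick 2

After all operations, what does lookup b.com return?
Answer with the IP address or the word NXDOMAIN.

Op 1: insert b.com -> 10.0.0.1 (expiry=0+2=2). clock=0
Op 2: tick 2 -> clock=2. purged={b.com}
Op 3: tick 2 -> clock=4.
Op 4: tick 6 -> clock=10.
Op 5: tick 2 -> clock=12.
Op 6: insert d.com -> 10.0.0.1 (expiry=12+1=13). clock=12
Op 7: tick 7 -> clock=19. purged={d.com}
Op 8: tick 7 -> clock=26.
Op 9: tick 2 -> clock=28.
lookup b.com: not in cache (expired or never inserted)

Answer: NXDOMAIN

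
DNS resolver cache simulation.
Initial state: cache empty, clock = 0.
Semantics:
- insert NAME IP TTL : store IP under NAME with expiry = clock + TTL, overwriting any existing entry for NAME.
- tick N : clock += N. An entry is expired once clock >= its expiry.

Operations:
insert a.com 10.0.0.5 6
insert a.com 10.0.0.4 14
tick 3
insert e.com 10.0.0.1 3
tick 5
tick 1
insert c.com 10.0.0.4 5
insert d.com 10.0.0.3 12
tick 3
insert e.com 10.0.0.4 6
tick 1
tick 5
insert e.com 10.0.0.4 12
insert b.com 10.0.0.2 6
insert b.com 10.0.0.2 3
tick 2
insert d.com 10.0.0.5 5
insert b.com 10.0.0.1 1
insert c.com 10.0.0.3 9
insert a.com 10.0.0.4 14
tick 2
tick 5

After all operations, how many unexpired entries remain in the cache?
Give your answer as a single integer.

Op 1: insert a.com -> 10.0.0.5 (expiry=0+6=6). clock=0
Op 2: insert a.com -> 10.0.0.4 (expiry=0+14=14). clock=0
Op 3: tick 3 -> clock=3.
Op 4: insert e.com -> 10.0.0.1 (expiry=3+3=6). clock=3
Op 5: tick 5 -> clock=8. purged={e.com}
Op 6: tick 1 -> clock=9.
Op 7: insert c.com -> 10.0.0.4 (expiry=9+5=14). clock=9
Op 8: insert d.com -> 10.0.0.3 (expiry=9+12=21). clock=9
Op 9: tick 3 -> clock=12.
Op 10: insert e.com -> 10.0.0.4 (expiry=12+6=18). clock=12
Op 11: tick 1 -> clock=13.
Op 12: tick 5 -> clock=18. purged={a.com,c.com,e.com}
Op 13: insert e.com -> 10.0.0.4 (expiry=18+12=30). clock=18
Op 14: insert b.com -> 10.0.0.2 (expiry=18+6=24). clock=18
Op 15: insert b.com -> 10.0.0.2 (expiry=18+3=21). clock=18
Op 16: tick 2 -> clock=20.
Op 17: insert d.com -> 10.0.0.5 (expiry=20+5=25). clock=20
Op 18: insert b.com -> 10.0.0.1 (expiry=20+1=21). clock=20
Op 19: insert c.com -> 10.0.0.3 (expiry=20+9=29). clock=20
Op 20: insert a.com -> 10.0.0.4 (expiry=20+14=34). clock=20
Op 21: tick 2 -> clock=22. purged={b.com}
Op 22: tick 5 -> clock=27. purged={d.com}
Final cache (unexpired): {a.com,c.com,e.com} -> size=3

Answer: 3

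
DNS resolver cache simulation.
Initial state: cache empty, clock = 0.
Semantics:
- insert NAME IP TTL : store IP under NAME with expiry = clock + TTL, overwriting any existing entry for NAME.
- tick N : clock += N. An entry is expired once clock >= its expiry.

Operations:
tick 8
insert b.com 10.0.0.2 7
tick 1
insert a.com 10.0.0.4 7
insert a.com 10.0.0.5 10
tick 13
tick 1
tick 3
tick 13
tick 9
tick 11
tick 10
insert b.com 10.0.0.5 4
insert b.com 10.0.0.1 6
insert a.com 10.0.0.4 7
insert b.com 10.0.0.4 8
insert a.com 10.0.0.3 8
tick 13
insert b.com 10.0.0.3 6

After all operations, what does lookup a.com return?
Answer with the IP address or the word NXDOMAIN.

Answer: NXDOMAIN

Derivation:
Op 1: tick 8 -> clock=8.
Op 2: insert b.com -> 10.0.0.2 (expiry=8+7=15). clock=8
Op 3: tick 1 -> clock=9.
Op 4: insert a.com -> 10.0.0.4 (expiry=9+7=16). clock=9
Op 5: insert a.com -> 10.0.0.5 (expiry=9+10=19). clock=9
Op 6: tick 13 -> clock=22. purged={a.com,b.com}
Op 7: tick 1 -> clock=23.
Op 8: tick 3 -> clock=26.
Op 9: tick 13 -> clock=39.
Op 10: tick 9 -> clock=48.
Op 11: tick 11 -> clock=59.
Op 12: tick 10 -> clock=69.
Op 13: insert b.com -> 10.0.0.5 (expiry=69+4=73). clock=69
Op 14: insert b.com -> 10.0.0.1 (expiry=69+6=75). clock=69
Op 15: insert a.com -> 10.0.0.4 (expiry=69+7=76). clock=69
Op 16: insert b.com -> 10.0.0.4 (expiry=69+8=77). clock=69
Op 17: insert a.com -> 10.0.0.3 (expiry=69+8=77). clock=69
Op 18: tick 13 -> clock=82. purged={a.com,b.com}
Op 19: insert b.com -> 10.0.0.3 (expiry=82+6=88). clock=82
lookup a.com: not in cache (expired or never inserted)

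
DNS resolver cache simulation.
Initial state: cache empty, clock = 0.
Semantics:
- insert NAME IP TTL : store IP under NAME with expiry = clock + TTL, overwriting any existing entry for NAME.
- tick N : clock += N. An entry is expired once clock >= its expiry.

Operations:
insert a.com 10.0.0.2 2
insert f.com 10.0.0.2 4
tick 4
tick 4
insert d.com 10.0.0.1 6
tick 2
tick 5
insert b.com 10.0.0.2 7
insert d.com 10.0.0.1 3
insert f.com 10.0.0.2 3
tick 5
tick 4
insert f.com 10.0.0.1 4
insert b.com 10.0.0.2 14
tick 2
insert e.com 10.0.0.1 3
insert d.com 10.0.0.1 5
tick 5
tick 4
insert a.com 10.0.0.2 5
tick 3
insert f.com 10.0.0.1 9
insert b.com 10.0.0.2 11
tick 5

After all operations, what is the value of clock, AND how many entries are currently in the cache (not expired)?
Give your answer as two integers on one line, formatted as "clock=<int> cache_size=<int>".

Answer: clock=43 cache_size=2

Derivation:
Op 1: insert a.com -> 10.0.0.2 (expiry=0+2=2). clock=0
Op 2: insert f.com -> 10.0.0.2 (expiry=0+4=4). clock=0
Op 3: tick 4 -> clock=4. purged={a.com,f.com}
Op 4: tick 4 -> clock=8.
Op 5: insert d.com -> 10.0.0.1 (expiry=8+6=14). clock=8
Op 6: tick 2 -> clock=10.
Op 7: tick 5 -> clock=15. purged={d.com}
Op 8: insert b.com -> 10.0.0.2 (expiry=15+7=22). clock=15
Op 9: insert d.com -> 10.0.0.1 (expiry=15+3=18). clock=15
Op 10: insert f.com -> 10.0.0.2 (expiry=15+3=18). clock=15
Op 11: tick 5 -> clock=20. purged={d.com,f.com}
Op 12: tick 4 -> clock=24. purged={b.com}
Op 13: insert f.com -> 10.0.0.1 (expiry=24+4=28). clock=24
Op 14: insert b.com -> 10.0.0.2 (expiry=24+14=38). clock=24
Op 15: tick 2 -> clock=26.
Op 16: insert e.com -> 10.0.0.1 (expiry=26+3=29). clock=26
Op 17: insert d.com -> 10.0.0.1 (expiry=26+5=31). clock=26
Op 18: tick 5 -> clock=31. purged={d.com,e.com,f.com}
Op 19: tick 4 -> clock=35.
Op 20: insert a.com -> 10.0.0.2 (expiry=35+5=40). clock=35
Op 21: tick 3 -> clock=38. purged={b.com}
Op 22: insert f.com -> 10.0.0.1 (expiry=38+9=47). clock=38
Op 23: insert b.com -> 10.0.0.2 (expiry=38+11=49). clock=38
Op 24: tick 5 -> clock=43. purged={a.com}
Final clock = 43
Final cache (unexpired): {b.com,f.com} -> size=2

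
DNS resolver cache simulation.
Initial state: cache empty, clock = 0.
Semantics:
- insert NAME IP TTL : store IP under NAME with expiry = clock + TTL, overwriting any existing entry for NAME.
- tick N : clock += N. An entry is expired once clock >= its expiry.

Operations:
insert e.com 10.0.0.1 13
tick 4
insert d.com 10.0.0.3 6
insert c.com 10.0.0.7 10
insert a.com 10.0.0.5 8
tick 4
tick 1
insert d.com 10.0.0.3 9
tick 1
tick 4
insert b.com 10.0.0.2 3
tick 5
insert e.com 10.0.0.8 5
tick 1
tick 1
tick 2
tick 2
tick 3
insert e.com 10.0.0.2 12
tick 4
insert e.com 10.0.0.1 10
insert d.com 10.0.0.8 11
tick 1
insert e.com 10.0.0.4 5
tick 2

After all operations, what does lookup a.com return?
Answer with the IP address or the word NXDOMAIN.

Op 1: insert e.com -> 10.0.0.1 (expiry=0+13=13). clock=0
Op 2: tick 4 -> clock=4.
Op 3: insert d.com -> 10.0.0.3 (expiry=4+6=10). clock=4
Op 4: insert c.com -> 10.0.0.7 (expiry=4+10=14). clock=4
Op 5: insert a.com -> 10.0.0.5 (expiry=4+8=12). clock=4
Op 6: tick 4 -> clock=8.
Op 7: tick 1 -> clock=9.
Op 8: insert d.com -> 10.0.0.3 (expiry=9+9=18). clock=9
Op 9: tick 1 -> clock=10.
Op 10: tick 4 -> clock=14. purged={a.com,c.com,e.com}
Op 11: insert b.com -> 10.0.0.2 (expiry=14+3=17). clock=14
Op 12: tick 5 -> clock=19. purged={b.com,d.com}
Op 13: insert e.com -> 10.0.0.8 (expiry=19+5=24). clock=19
Op 14: tick 1 -> clock=20.
Op 15: tick 1 -> clock=21.
Op 16: tick 2 -> clock=23.
Op 17: tick 2 -> clock=25. purged={e.com}
Op 18: tick 3 -> clock=28.
Op 19: insert e.com -> 10.0.0.2 (expiry=28+12=40). clock=28
Op 20: tick 4 -> clock=32.
Op 21: insert e.com -> 10.0.0.1 (expiry=32+10=42). clock=32
Op 22: insert d.com -> 10.0.0.8 (expiry=32+11=43). clock=32
Op 23: tick 1 -> clock=33.
Op 24: insert e.com -> 10.0.0.4 (expiry=33+5=38). clock=33
Op 25: tick 2 -> clock=35.
lookup a.com: not in cache (expired or never inserted)

Answer: NXDOMAIN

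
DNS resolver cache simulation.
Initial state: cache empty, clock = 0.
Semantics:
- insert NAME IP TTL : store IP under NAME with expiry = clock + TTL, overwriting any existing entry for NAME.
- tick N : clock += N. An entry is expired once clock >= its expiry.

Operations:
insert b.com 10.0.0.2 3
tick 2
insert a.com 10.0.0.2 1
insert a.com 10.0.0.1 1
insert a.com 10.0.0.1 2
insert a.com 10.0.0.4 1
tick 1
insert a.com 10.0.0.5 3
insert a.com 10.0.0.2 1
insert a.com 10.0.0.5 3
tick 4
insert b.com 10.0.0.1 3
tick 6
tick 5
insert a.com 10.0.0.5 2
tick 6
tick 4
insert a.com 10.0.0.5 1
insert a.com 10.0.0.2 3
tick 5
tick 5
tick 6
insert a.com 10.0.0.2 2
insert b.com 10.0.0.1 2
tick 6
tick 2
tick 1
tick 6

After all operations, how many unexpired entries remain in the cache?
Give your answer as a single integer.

Op 1: insert b.com -> 10.0.0.2 (expiry=0+3=3). clock=0
Op 2: tick 2 -> clock=2.
Op 3: insert a.com -> 10.0.0.2 (expiry=2+1=3). clock=2
Op 4: insert a.com -> 10.0.0.1 (expiry=2+1=3). clock=2
Op 5: insert a.com -> 10.0.0.1 (expiry=2+2=4). clock=2
Op 6: insert a.com -> 10.0.0.4 (expiry=2+1=3). clock=2
Op 7: tick 1 -> clock=3. purged={a.com,b.com}
Op 8: insert a.com -> 10.0.0.5 (expiry=3+3=6). clock=3
Op 9: insert a.com -> 10.0.0.2 (expiry=3+1=4). clock=3
Op 10: insert a.com -> 10.0.0.5 (expiry=3+3=6). clock=3
Op 11: tick 4 -> clock=7. purged={a.com}
Op 12: insert b.com -> 10.0.0.1 (expiry=7+3=10). clock=7
Op 13: tick 6 -> clock=13. purged={b.com}
Op 14: tick 5 -> clock=18.
Op 15: insert a.com -> 10.0.0.5 (expiry=18+2=20). clock=18
Op 16: tick 6 -> clock=24. purged={a.com}
Op 17: tick 4 -> clock=28.
Op 18: insert a.com -> 10.0.0.5 (expiry=28+1=29). clock=28
Op 19: insert a.com -> 10.0.0.2 (expiry=28+3=31). clock=28
Op 20: tick 5 -> clock=33. purged={a.com}
Op 21: tick 5 -> clock=38.
Op 22: tick 6 -> clock=44.
Op 23: insert a.com -> 10.0.0.2 (expiry=44+2=46). clock=44
Op 24: insert b.com -> 10.0.0.1 (expiry=44+2=46). clock=44
Op 25: tick 6 -> clock=50. purged={a.com,b.com}
Op 26: tick 2 -> clock=52.
Op 27: tick 1 -> clock=53.
Op 28: tick 6 -> clock=59.
Final cache (unexpired): {} -> size=0

Answer: 0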